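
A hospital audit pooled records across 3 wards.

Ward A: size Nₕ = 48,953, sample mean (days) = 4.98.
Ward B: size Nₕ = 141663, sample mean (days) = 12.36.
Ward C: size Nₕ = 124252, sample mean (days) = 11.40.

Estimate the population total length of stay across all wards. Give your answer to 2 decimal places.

3411213.42

Estimate total by summing Nₕ·x̄ₕ over strata.
48953·4.98 + 141663·12.36 + 124252·11.40 = 243785.94 + 1750954.68 + 1416472.8 = 3411213.42.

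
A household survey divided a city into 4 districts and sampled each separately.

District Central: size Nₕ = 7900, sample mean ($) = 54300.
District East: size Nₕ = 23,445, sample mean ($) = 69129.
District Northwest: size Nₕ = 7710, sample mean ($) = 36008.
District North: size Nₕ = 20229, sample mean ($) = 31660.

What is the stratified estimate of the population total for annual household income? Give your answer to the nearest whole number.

Population total = Σ Nₕ·x̄ₕ (each stratum's size times its mean).
7900·54300 + 23445·69129 + 7710·36008 + 20229·31660 = 428970000 + 1620729405 + 277621680 + 640450140 = 2967771225.

2967771225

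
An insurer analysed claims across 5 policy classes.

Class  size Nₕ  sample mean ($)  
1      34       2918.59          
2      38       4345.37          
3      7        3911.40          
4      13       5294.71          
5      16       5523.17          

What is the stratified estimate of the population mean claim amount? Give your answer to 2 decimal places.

4156.83

x̄_st = (Σ Nₕx̄ₕ) / (Σ Nₕ) = (34·2918.59 + 38·4345.37 + 7·3911.40 + 13·5294.71 + 16·5523.17) / 108
= 448937.87 / 108 = 4156.8321... → 4156.83.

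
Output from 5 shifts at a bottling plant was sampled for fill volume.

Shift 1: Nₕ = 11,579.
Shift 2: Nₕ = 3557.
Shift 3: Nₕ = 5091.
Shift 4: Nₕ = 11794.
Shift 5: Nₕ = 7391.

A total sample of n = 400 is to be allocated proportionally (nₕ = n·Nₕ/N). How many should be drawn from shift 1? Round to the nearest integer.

N = 11579 + 3557 + 5091 + 11794 + 7391 = 39412.
n_1 = 400·11579/39412 = 117.518... → 118.

118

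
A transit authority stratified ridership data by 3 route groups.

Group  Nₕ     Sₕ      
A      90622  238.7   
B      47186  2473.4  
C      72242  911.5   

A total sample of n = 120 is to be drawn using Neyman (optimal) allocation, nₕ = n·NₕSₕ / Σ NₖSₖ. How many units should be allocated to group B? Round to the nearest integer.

69

A: NₕSₕ = 90622·238.7 = 21631471.4
B: NₕSₕ = 47186·2473.4 = 116709852.4
C: NₕSₕ = 72242·911.5 = 65848583
Σ NₕSₕ = 204189906.8.
n_B = 120·116709852.4/204189906.8 = 68.589... → 69.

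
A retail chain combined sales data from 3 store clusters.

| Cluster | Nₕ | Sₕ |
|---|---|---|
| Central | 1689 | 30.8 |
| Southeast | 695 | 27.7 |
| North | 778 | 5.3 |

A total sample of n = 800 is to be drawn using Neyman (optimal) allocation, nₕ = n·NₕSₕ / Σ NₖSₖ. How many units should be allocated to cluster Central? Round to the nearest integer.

Central: NₕSₕ = 1689·30.8 = 52021.2
Southeast: NₕSₕ = 695·27.7 = 19251.5
North: NₕSₕ = 778·5.3 = 4123.4
Σ NₕSₕ = 75396.1.
n_Central = 800·52021.2/75396.1 = 551.978... → 552.

552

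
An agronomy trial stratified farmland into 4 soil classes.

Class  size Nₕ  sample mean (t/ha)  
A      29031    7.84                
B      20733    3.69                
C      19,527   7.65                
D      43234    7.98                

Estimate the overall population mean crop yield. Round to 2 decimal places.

N = 29031 + 20733 + 19527 + 43234 = 112525.
Overall mean = Σ (Nₕ/N)·x̄ₕ — weight by population share, not a simple average.
Σ Nₕx̄ₕ = 29031·7.84 + 20733·3.69 + 19527·7.65 + 43234·7.98 = 227603.04 + 76504.77 + 149381.55 + 345007.32 = 798496.68.
Divide by N: 798496.68 / 112525 = 7.0962... → 7.10.

7.10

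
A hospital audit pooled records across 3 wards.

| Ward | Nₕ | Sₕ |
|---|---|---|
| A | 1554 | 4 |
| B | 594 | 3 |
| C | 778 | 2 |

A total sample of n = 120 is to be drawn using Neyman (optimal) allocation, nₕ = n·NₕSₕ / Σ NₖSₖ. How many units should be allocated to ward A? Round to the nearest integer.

Σ NₕSₕ = 1554·4 + 594·3 + 778·2 = 9554.
Share for A: 6216/9554 = 0.65062.
n_A = 120 × 0.65062 = 78.074... → 78.

78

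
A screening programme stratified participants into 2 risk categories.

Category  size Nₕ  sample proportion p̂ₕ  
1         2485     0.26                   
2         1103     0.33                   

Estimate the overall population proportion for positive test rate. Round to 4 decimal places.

0.2815

N = 2485 + 1103 = 3588.
Overall proportion = Σ (Nₕ/N)·p̂ₕ.
Σ Nₕp̂ₕ = 646.1 + 363.99 = 1010.09.
1010.09 / 3588 = 0.281519... → 0.2815.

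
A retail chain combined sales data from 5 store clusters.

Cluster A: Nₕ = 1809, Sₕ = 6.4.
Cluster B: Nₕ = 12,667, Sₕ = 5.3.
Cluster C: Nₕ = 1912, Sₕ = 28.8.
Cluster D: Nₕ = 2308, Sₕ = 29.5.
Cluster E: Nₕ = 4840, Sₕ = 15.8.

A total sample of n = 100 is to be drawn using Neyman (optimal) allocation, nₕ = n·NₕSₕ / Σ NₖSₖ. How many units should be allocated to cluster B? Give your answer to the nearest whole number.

24

Σ NₕSₕ = 1809·6.4 + 12667·5.3 + 1912·28.8 + 2308·29.5 + 4840·15.8 = 278336.3.
Share for B: 67135.1/278336.3 = 0.24120.
n_B = 100 × 0.24120 = 24.120... → 24.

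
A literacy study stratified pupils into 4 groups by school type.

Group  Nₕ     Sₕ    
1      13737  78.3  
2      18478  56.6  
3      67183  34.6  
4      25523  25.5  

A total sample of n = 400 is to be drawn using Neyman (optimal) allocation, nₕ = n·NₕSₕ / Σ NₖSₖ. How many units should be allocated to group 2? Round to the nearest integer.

82

Σ NₕSₕ = 13737·78.3 + 18478·56.6 + 67183·34.6 + 25523·25.5 = 5096830.2.
Share for 2: 1045854.8/5096830.2 = 0.20520.
n_2 = 400 × 0.20520 = 82.079... → 82.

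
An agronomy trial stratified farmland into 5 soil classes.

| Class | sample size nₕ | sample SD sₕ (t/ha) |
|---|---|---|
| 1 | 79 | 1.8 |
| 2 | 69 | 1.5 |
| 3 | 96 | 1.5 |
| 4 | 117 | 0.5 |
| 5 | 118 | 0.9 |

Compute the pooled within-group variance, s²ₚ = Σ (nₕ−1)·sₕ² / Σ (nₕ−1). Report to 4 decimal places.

1: (79−1)·1.8² = 78·3.24 = 252.72
2: (69−1)·1.5² = 68·2.25 = 153
3: (96−1)·1.5² = 95·2.25 = 213.75
4: (117−1)·0.5² = 116·0.25 = 29
5: (118−1)·0.9² = 117·0.81 = 94.77
Numerator = 743.24; denominator = Σ(nₕ−1) = 474.
s²ₚ = 743.24/474 = 1.568017... → 1.5680.

1.5680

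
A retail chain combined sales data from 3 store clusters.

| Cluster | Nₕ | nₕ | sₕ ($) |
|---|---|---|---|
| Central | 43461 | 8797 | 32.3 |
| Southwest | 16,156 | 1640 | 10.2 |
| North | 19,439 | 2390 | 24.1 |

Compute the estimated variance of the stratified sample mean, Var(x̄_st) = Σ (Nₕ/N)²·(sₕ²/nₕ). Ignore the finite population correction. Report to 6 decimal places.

N = 79056; Wₕ = Nₕ/N.
cluster Central: (43461/79056)²·32.3²/8797 = 0.035842658
cluster Southwest: (16156/79056)²·10.2²/1640 = 0.002649443
cluster North: (19439/79056)²·24.1²/2390 = 0.014693131
Sum = 0.053185232 → 0.053185.

0.053185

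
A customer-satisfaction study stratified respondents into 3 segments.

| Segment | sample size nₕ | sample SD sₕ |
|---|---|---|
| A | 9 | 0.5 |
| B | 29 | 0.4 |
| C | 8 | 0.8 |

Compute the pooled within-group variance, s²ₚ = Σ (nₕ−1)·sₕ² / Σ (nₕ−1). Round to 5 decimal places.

0.25488

A: (9−1)·0.5² = 8·0.25 = 2
B: (29−1)·0.4² = 28·0.16 = 4.48
C: (8−1)·0.8² = 7·0.64 = 4.48
Numerator = 10.96; denominator = Σ(nₕ−1) = 43.
s²ₚ = 10.96/43 = 0.2548837... → 0.25488.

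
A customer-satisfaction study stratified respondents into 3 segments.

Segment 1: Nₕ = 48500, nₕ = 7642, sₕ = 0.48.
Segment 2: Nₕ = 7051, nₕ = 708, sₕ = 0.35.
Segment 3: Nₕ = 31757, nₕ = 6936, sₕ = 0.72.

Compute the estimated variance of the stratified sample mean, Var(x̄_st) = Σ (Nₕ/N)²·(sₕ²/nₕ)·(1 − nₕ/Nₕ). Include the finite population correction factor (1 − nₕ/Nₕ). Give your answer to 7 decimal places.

N = 87308. Term for each stratum: Wₕ²sₕ²/nₕ·(1−nₕ/Nₕ).
Var(x̄_st) = 0.0000078377 + 0.0000010152 + 0.0000077287 = 0.0000165815 → 0.0000166.

0.0000166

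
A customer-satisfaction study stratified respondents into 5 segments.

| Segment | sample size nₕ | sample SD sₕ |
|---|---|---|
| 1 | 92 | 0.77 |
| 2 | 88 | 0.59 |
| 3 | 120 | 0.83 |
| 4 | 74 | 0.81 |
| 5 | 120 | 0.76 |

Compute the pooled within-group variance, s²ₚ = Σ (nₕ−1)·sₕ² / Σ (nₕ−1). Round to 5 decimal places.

0.57842

Degrees of freedom: 91 + 87 + 119 + 73 + 119 = 489.
Σ(nₕ−1)sₕ² = 91·0.5929 + 87·0.3481 + 119·0.6889 + 73·0.6561 + 119·0.5776 = 282.8474.
s²ₚ = 282.8474 / 489 = 0.5784200... → 0.57842.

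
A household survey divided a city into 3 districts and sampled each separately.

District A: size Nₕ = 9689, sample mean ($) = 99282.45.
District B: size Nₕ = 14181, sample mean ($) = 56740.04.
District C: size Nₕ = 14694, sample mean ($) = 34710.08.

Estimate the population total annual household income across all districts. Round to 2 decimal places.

Population total = Σ Nₕ·x̄ₕ (each stratum's size times its mean).
9689·99282.45 + 14181·56740.04 + 14694·34710.08 = 961947658.05 + 804630507.24 + 510029915.52 = 2276608080.81.

2276608080.81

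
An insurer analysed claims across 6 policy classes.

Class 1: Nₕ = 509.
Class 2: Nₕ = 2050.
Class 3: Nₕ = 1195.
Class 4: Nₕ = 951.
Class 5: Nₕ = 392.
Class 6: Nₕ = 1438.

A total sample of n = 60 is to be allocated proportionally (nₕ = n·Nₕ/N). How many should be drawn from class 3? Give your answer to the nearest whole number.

N = 509 + 2050 + 1195 + 951 + 392 + 1438 = 6535.
n_3 = 60·1195/6535 = 10.972... → 11.

11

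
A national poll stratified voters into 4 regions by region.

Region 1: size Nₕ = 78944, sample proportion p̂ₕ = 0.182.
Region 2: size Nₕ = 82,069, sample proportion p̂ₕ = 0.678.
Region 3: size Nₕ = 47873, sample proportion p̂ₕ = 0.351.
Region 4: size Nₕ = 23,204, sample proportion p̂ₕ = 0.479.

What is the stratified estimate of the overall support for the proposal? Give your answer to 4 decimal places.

0.4219

N = 78944 + 82069 + 47873 + 23204 = 232090.
Overall proportion = Σ (Nₕ/N)·p̂ₕ.
Σ Nₕp̂ₕ = 14367.808 + 55642.782 + 16803.423 + 11114.716 = 97928.729.
97928.729 / 232090 = 0.421943... → 0.4219.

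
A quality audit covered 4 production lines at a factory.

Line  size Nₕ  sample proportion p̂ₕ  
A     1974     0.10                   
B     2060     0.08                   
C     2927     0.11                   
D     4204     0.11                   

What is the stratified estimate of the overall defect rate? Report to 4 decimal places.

0.1027

N = 1974 + 2060 + 2927 + 4204 = 11165.
Overall proportion = Σ (Nₕ/N)·p̂ₕ.
Σ Nₕp̂ₕ = 197.4 + 164.8 + 321.97 + 462.44 = 1146.61.
1146.61 / 11165 = 0.102697... → 0.1027.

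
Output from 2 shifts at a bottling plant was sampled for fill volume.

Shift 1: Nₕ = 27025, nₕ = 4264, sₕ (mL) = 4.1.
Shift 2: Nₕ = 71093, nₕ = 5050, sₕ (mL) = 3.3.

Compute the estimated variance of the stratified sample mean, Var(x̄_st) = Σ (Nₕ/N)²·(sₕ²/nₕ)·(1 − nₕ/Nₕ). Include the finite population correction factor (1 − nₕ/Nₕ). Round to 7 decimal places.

0.0013036

N = 98118. Term for each stratum: Wₕ²sₕ²/nₕ·(1−nₕ/Nₕ).
Var(x̄_st) = 0.0002518896 + 0.0010517021 = 0.0013035917 → 0.0013036.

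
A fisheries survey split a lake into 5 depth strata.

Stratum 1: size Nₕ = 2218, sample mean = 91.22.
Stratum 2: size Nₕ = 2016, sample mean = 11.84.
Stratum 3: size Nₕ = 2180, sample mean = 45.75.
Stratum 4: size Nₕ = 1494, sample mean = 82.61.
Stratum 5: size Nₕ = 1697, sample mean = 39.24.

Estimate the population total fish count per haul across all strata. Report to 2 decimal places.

515940.02

1: 2218·91.22 = 202325.96
2: 2016·11.84 = 23869.44
3: 2180·45.75 = 99735
4: 1494·82.61 = 123419.34
5: 1697·39.24 = 66590.28
τ̂ = Σ Nₕx̄ₕ = 515940.02.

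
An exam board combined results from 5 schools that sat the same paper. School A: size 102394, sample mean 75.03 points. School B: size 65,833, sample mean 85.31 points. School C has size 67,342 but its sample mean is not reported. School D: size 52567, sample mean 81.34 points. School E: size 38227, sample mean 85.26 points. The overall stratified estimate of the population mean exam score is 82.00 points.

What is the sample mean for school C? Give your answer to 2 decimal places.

88.03

Σ Nₕx̄ₕ = N·μ, so 67342·x̄_C = 326363·82.00 − (102394·75.03 + 65833·85.31 + 52567·81.34 + 38227·85.26).
= 26761766 − 20833868.85 = 5927897.15.
x̄_C = 5927897.15 / 67342 = 88.0267... → 88.03.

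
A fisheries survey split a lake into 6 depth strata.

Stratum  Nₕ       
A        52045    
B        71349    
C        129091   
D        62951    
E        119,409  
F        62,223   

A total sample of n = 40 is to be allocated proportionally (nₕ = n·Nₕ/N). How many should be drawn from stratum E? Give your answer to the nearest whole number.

Share of stratum E = 119409/497068 = 0.24023.
Allocate 40 × 0.24023 = 9.609... → 10.

10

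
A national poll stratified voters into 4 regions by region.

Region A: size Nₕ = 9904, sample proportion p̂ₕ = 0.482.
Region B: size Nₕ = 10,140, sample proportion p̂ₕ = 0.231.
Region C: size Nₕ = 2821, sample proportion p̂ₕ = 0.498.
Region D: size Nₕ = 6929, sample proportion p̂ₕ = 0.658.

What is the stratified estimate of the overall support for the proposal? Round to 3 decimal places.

N = 9904 + 10140 + 2821 + 6929 = 29794.
Overall proportion = Σ (Nₕ/N)·p̂ₕ.
Σ Nₕp̂ₕ = 4773.728 + 2342.34 + 1404.858 + 4559.282 = 13080.208.
13080.208 / 29794 = 0.43902... → 0.439.

0.439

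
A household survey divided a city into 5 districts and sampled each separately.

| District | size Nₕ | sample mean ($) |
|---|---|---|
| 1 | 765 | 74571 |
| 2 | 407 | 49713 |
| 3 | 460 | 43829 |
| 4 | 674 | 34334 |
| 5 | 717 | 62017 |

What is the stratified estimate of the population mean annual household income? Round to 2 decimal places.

54597.64

N = 765 + 407 + 460 + 674 + 717 = 3023.
Weight each subgroup mean by Nₕ/N and sum.
Σ Nₕx̄ₕ = 765·74571 + 407·49713 + 460·43829 + 674·34334 + 717·62017 = 57046815 + 20233191 + 20161340 + 23141116 + 44466189 = 165048651.
Divide by N: 165048651 / 3023 = 54597.6351... → 54597.64.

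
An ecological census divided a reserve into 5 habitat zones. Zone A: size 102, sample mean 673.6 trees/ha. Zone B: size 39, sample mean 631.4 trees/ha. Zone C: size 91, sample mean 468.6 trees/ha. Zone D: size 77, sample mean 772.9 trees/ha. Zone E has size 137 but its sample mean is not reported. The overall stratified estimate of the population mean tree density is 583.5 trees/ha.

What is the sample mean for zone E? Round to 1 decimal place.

472.7

N = 102 + 39 + 91 + 77 + 137 = 446.
Overall total = μ·N = 583.5·446 = 260241.
Subtract the known strata: 102·673.6 + 39·631.4 + 91·468.6 + 77·772.9 = 195487.7.
Remaining total for zone E: 260241 − 195487.7 = 64753.3.
Divide by its size: 64753.3 / 137 = 472.652... → 472.7.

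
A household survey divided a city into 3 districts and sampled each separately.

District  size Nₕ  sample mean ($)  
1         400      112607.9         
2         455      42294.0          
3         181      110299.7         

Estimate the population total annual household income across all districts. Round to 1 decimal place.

Estimate total by summing Nₕ·x̄ₕ over strata.
400·112607.9 + 455·42294.0 + 181·110299.7 = 45043160 + 19243770 + 19964245.7 = 84251175.7.

84251175.7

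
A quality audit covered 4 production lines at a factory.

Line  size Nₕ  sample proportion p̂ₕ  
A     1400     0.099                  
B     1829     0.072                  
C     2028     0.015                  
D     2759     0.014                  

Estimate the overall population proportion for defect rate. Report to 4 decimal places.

0.0423

Wₕ = Nₕ/N with N = 8016: 0.1747, 0.2282, 0.2530, 0.3442.
p̂_st = 0.1747·0.099 + 0.2282·0.072 + 0.2530·0.015 + 0.3442·0.014 ≈ 0.042332... → 0.0423.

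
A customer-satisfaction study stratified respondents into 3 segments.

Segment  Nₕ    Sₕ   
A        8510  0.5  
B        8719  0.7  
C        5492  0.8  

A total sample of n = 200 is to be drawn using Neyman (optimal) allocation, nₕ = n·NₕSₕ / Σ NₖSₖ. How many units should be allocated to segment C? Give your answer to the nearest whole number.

60

Σ NₕSₕ = 8510·0.5 + 8719·0.7 + 5492·0.8 = 14751.9.
Share for C: 4393.6/14751.9 = 0.29783.
n_C = 200 × 0.29783 = 59.567... → 60.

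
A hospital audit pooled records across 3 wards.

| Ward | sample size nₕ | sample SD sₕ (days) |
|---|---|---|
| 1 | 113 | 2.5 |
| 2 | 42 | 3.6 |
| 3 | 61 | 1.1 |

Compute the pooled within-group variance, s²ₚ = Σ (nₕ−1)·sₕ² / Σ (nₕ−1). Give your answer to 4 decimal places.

1: (113−1)·2.5² = 112·6.25 = 700
2: (42−1)·3.6² = 41·12.96 = 531.36
3: (61−1)·1.1² = 60·1.21 = 72.6
Numerator = 1303.96; denominator = Σ(nₕ−1) = 213.
s²ₚ = 1303.96/213 = 6.121878... → 6.1219.

6.1219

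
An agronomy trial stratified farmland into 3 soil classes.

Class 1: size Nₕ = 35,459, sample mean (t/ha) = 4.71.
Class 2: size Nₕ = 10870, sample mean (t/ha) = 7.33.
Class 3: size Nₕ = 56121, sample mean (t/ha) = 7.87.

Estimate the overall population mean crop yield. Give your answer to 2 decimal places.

x̄_st = (Σ Nₕx̄ₕ) / (Σ Nₕ) = (35459·4.71 + 10870·7.33 + 56121·7.87) / 102450
= 688361.26 / 102450 = 6.7190... → 6.72.

6.72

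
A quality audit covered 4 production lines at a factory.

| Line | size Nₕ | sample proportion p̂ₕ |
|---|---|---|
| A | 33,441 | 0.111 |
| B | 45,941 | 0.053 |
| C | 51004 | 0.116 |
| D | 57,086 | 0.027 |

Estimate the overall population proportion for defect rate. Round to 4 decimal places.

N = 33441 + 45941 + 51004 + 57086 = 187472.
Overall proportion = Σ (Nₕ/N)·p̂ₕ.
Σ Nₕp̂ₕ = 3711.951 + 2434.873 + 5916.464 + 1541.322 = 13604.61.
13604.61 / 187472 = 0.072569... → 0.0726.

0.0726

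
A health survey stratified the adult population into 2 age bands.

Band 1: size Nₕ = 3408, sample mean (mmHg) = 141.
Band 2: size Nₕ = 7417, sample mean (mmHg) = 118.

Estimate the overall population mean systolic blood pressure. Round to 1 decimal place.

125.2

N = 3408 + 7417 = 10825.
Overall mean = Σ (Nₕ/N)·x̄ₕ — weight by population share, not a simple average.
Σ Nₕx̄ₕ = 3408·141 + 7417·118 = 480528 + 875206 = 1355734.
Divide by N: 1355734 / 10825 = 125.241... → 125.2.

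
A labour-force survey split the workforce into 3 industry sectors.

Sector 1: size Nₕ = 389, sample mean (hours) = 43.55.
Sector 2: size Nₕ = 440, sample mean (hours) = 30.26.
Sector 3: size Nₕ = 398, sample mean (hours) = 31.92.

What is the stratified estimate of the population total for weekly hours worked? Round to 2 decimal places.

42959.51

1: 389·43.55 = 16940.95
2: 440·30.26 = 13314.4
3: 398·31.92 = 12704.16
τ̂ = Σ Nₕx̄ₕ = 42959.51.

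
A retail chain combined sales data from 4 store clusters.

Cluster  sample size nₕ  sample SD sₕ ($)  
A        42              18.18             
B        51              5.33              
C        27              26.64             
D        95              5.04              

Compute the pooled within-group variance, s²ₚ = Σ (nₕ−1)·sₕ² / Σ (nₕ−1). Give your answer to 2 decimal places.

169.72

Degrees of freedom: 41 + 50 + 26 + 94 = 211.
Σ(nₕ−1)sₕ² = 41·330.5124 + 50·28.4089 + 26·709.6896 + 94·25.4016 = 35811.1334.
s²ₚ = 35811.1334 / 211 = 169.7210... → 169.72.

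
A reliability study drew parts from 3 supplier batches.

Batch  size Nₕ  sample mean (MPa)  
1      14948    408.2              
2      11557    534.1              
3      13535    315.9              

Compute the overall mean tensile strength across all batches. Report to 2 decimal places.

N = 40040; weights Wₕ = Nₕ/N = (0.3733, 0.2886, 0.3380).
x̄_st = Σ Wₕ·x̄ₕ = 0.3733·408.2 + 0.2886·534.1 + 0.3380·315.9 ≈ 413.3385...
→ 413.34.

413.34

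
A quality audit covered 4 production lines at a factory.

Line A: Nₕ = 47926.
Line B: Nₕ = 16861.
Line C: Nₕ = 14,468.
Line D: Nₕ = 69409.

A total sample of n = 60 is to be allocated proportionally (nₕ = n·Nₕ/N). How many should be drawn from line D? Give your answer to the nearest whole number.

28

Share of line D = 69409/148664 = 0.46689.
Allocate 60 × 0.46689 = 28.013... → 28.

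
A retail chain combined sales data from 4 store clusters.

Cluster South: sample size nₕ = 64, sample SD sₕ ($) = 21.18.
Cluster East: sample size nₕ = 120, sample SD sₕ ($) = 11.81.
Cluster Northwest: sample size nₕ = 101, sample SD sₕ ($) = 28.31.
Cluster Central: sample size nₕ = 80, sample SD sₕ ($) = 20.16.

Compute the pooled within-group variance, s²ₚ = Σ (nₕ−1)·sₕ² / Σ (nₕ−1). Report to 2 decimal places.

Degrees of freedom: 63 + 119 + 100 + 79 = 361.
Σ(nₕ−1)sₕ² = 63·448.5924 + 119·139.4761 + 100·801.4561 + 79·406.4256 = 157112.2095.
s²ₚ = 157112.2095 / 361 = 435.2139... → 435.21.

435.21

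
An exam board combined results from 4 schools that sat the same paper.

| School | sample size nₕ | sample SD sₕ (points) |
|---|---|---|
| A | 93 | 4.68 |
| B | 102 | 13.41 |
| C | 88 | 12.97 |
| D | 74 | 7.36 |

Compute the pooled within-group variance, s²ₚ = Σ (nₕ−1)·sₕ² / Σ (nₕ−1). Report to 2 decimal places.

A: (93−1)·4.68² = 92·21.9024 = 2015.0208
B: (102−1)·13.41² = 101·179.8281 = 18162.6381
C: (88−1)·12.97² = 87·168.2209 = 14635.2183
D: (74−1)·7.36² = 73·54.1696 = 3954.3808
Numerator = 38767.258; denominator = Σ(nₕ−1) = 353.
s²ₚ = 38767.258/353 = 109.8223... → 109.82.

109.82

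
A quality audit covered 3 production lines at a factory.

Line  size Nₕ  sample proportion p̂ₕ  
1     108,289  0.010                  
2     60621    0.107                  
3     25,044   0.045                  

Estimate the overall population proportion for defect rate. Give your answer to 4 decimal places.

Wₕ = Nₕ/N with N = 193954: 0.5583, 0.3126, 0.1291.
p̂_st = 0.5583·0.010 + 0.3126·0.107 + 0.1291·0.045 ≈ 0.044837... → 0.0448.

0.0448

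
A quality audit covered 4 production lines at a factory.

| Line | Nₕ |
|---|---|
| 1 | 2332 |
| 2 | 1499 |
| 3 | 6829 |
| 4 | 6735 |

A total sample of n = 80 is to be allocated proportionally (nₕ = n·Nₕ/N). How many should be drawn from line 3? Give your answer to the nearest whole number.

Share of line 3 = 6829/17395 = 0.39258.
Allocate 80 × 0.39258 = 31.407... → 31.

31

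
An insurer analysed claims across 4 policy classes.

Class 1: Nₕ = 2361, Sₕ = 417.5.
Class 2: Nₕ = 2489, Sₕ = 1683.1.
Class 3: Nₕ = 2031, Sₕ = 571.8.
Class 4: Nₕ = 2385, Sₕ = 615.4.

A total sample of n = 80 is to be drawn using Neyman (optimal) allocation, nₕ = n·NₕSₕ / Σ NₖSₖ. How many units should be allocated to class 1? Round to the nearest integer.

Σ NₕSₕ = 2361·417.5 + 2489·1683.1 + 2031·571.8 + 2385·615.4 = 7804008.2.
Share for 1: 985717.5/7804008.2 = 0.12631.
n_1 = 80 × 0.12631 = 10.105... → 10.

10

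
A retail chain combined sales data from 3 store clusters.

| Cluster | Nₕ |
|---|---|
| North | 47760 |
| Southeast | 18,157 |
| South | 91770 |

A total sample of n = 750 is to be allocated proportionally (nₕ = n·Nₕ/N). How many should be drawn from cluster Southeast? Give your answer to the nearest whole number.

N = 47760 + 18157 + 91770 = 157687.
n_Southeast = 750·18157/157687 = 86.359... → 86.

86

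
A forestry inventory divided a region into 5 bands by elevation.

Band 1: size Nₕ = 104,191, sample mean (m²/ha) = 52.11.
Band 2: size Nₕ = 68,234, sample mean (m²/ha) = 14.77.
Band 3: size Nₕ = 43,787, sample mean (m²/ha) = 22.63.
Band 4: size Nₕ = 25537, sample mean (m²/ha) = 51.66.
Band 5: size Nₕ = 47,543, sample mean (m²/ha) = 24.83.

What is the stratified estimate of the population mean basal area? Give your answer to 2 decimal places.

x̄_st = (Σ Nₕx̄ₕ) / (Σ Nₕ) = (104191·52.11 + 68234·14.77 + 43787·22.63 + 25537·51.66 + 47543·24.83) / 289292
= 9927843.11 / 289292 = 34.3177... → 34.32.

34.32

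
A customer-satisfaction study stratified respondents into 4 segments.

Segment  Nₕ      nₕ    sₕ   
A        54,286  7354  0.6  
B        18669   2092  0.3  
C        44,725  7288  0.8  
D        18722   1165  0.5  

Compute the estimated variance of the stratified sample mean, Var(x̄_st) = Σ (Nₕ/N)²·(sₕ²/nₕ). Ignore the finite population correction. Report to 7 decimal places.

0.0000220

N = 136402. Term for each stratum: Wₕ²sₕ²/nₕ.
Var(x̄_st) = 0.0000077538 + 0.0000008059 + 0.0000094413 + 0.0000040428 = 0.0000220437 → 0.0000220.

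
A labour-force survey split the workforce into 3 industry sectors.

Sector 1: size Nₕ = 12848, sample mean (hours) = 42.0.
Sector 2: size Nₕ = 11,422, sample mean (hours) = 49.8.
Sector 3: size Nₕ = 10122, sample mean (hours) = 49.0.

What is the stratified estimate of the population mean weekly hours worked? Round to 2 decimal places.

N = 34392; weights Wₕ = Nₕ/N = (0.3736, 0.3321, 0.2943).
x̄_st = Σ Wₕ·x̄ₕ = 0.3736·42.0 + 0.3321·49.8 + 0.2943·49.0 ≈ 46.6507...
→ 46.65.

46.65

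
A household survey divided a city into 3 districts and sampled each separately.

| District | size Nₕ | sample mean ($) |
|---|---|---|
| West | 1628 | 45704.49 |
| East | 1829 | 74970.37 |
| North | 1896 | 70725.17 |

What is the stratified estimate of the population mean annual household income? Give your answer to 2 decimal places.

N = 5353; weights Wₕ = Nₕ/N = (0.3041, 0.3417, 0.3542).
x̄_st = Σ Wₕ·x̄ₕ = 0.3041·45704.49 + 0.3417·74970.37 + 0.3542·70725.17 ≈ 64566.1571...
→ 64566.16.

64566.16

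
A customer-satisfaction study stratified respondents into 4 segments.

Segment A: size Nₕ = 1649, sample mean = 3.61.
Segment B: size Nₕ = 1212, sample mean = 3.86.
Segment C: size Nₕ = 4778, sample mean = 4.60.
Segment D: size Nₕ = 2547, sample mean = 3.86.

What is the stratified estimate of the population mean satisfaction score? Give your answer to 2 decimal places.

4.17

N = 1649 + 1212 + 4778 + 2547 = 10186.
Overall mean = Σ (Nₕ/N)·x̄ₕ — weight by population share, not a simple average.
Σ Nₕx̄ₕ = 1649·3.61 + 1212·3.86 + 4778·4.60 + 2547·3.86 = 5952.89 + 4678.32 + 21978.8 + 9831.42 = 42441.43.
Divide by N: 42441.43 / 10186 = 4.1666... → 4.17.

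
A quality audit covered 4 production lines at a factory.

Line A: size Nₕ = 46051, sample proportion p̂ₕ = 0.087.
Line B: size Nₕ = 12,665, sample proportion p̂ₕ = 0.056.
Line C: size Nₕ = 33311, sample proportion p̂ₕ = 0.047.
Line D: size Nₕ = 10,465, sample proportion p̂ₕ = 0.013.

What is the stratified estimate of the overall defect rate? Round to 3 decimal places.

N = 46051 + 12665 + 33311 + 10465 = 102492.
Overall proportion = Σ (Nₕ/N)·p̂ₕ.
Σ Nₕp̂ₕ = 4006.437 + 709.24 + 1565.617 + 136.045 = 6417.339.
6417.339 / 102492 = 0.06261... → 0.063.

0.063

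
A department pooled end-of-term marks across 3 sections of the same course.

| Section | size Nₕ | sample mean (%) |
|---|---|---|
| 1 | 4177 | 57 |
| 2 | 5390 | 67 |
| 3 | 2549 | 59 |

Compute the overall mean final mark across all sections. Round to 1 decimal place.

61.9

x̄_st = (Σ Nₕx̄ₕ) / (Σ Nₕ) = (4177·57 + 5390·67 + 2549·59) / 12116
= 749610 / 12116 = 61.869... → 61.9.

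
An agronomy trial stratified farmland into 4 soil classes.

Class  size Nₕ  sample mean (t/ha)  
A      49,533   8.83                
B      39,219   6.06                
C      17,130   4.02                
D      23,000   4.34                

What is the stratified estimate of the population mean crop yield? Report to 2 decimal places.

N = 128882; weights Wₕ = Nₕ/N = (0.3843, 0.3043, 0.1329, 0.1785).
x̄_st = Σ Wₕ·x̄ₕ = 0.3843·8.83 + 0.3043·6.06 + 0.1329·4.02 + 0.1785·4.34 ≈ 6.5465...
→ 6.55.

6.55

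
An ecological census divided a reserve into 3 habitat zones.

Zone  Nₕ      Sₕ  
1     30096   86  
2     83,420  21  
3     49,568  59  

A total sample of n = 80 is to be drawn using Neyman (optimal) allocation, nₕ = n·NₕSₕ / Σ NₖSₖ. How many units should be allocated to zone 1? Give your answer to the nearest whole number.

Σ NₕSₕ = 30096·86 + 83420·21 + 49568·59 = 7264588.
Share for 1: 2588256/7264588 = 0.35628.
n_1 = 80 × 0.35628 = 28.503... → 29.

29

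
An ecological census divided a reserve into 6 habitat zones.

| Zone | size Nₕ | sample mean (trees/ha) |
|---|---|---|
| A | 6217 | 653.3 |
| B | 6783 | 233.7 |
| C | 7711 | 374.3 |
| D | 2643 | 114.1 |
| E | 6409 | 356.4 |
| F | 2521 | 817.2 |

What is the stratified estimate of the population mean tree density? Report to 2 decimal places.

408.22

N = 6217 + 6783 + 7711 + 2643 + 6409 + 2521 = 32284.
The stratified mean weights each stratum mean by its population share Nₕ/N.
Σ Nₕx̄ₕ = 6217·653.3 + 6783·233.7 + 7711·374.3 + 2643·114.1 + 6409·356.4 + 2521·817.2 = 4061566.1 + 1585187.1 + 2886227.3 + 301566.3 + 2284167.6 + 2060161.2 = 13178875.6.
Divide by N: 13178875.6 / 32284 = 408.2169... → 408.22.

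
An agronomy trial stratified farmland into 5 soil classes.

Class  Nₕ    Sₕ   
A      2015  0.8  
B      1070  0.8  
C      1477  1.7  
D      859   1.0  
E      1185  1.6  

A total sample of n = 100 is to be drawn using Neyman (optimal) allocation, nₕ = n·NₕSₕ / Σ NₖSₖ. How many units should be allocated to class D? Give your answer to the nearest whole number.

11

Σ NₕSₕ = 2015·0.8 + 1070·0.8 + 1477·1.7 + 859·1.0 + 1185·1.6 = 7733.9.
Share for D: 859/7733.9 = 0.11107.
n_D = 100 × 0.11107 = 11.107... → 11.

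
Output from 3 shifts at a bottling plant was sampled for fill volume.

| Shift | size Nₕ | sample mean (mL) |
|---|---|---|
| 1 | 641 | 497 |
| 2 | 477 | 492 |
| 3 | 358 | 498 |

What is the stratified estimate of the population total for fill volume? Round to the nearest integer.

731545

1: 641·497 = 318577
2: 477·492 = 234684
3: 358·498 = 178284
τ̂ = Σ Nₕx̄ₕ = 731545.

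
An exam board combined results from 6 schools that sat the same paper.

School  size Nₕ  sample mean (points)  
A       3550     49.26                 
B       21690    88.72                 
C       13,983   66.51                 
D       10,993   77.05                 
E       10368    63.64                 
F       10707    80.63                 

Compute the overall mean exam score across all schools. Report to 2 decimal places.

x̄_st = (Σ Nₕx̄ₕ) / (Σ Nₕ) = (3550·49.26 + 21690·88.72 + 13983·66.51 + 10993·77.05 + 10368·63.64 + 10707·80.63) / 71291
= 5399354.71 / 71291 = 75.7368... → 75.74.

75.74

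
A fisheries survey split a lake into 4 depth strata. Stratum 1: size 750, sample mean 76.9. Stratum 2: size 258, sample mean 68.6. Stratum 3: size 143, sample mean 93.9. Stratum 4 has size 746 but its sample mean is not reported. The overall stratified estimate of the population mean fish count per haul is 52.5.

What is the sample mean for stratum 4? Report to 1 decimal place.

14.5

N = 750 + 258 + 143 + 746 = 1897.
Overall total = μ·N = 52.5·1897 = 99592.5.
Subtract the known strata: 750·76.9 + 258·68.6 + 143·93.9 = 88801.5.
Remaining total for stratum 4: 99592.5 − 88801.5 = 10791.
Divide by its size: 10791 / 746 = 14.465... → 14.5.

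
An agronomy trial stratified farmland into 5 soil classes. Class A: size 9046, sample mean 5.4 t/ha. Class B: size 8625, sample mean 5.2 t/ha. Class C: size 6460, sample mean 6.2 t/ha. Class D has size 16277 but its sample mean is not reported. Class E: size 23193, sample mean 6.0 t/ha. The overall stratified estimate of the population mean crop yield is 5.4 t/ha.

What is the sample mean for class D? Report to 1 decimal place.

N = 9046 + 8625 + 6460 + 16277 + 23193 = 63601.
Overall total = μ·N = 5.4·63601 = 343445.4.
Subtract the known strata: 9046·5.4 + 8625·5.2 + 6460·6.2 + 23193·6.0 = 272908.4.
Remaining total for class D: 343445.4 − 272908.4 = 70537.
Divide by its size: 70537 / 16277 = 4.334... → 4.3.

4.3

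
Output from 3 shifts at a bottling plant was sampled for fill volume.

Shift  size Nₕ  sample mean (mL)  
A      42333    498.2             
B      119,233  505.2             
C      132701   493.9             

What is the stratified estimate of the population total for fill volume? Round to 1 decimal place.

146867836.1

Population total = Σ Nₕ·x̄ₕ (each stratum's size times its mean).
42333·498.2 + 119233·505.2 + 132701·493.9 = 21090300.6 + 60236511.6 + 65541023.9 = 146867836.1.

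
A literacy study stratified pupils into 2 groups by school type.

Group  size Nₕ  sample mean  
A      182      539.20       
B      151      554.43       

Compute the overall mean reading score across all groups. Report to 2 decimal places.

546.11

N = 182 + 151 = 333.
Weight each subgroup mean by Nₕ/N and sum.
Σ Nₕx̄ₕ = 182·539.20 + 151·554.43 = 98134.4 + 83718.93 = 181853.33.
Divide by N: 181853.33 / 333 = 546.1061... → 546.11.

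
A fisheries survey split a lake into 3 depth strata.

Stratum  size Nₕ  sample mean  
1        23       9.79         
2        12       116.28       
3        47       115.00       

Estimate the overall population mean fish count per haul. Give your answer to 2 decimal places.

85.68

x̄_st = (Σ Nₕx̄ₕ) / (Σ Nₕ) = (23·9.79 + 12·116.28 + 47·115.00) / 82
= 7025.53 / 82 = 85.6772... → 85.68.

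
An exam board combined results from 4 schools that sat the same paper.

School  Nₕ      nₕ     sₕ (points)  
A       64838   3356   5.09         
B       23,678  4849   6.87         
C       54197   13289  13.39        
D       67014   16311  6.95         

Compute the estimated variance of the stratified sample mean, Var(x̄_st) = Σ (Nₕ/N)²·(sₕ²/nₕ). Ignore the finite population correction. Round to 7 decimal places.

N = 209727. Term for each stratum: Wₕ²sₕ²/nₕ.
Var(x̄_st) = 0.0007378433 + 0.0001240631 + 0.0009009707 + 0.0003023510 = 0.0020652281 → 0.0020652.

0.0020652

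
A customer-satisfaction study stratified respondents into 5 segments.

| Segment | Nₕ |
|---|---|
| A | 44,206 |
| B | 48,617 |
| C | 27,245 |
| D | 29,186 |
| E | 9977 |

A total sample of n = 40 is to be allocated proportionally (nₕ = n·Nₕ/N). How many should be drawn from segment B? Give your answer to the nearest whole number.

Share of segment B = 48617/159231 = 0.30532.
Allocate 40 × 0.30532 = 12.213... → 12.

12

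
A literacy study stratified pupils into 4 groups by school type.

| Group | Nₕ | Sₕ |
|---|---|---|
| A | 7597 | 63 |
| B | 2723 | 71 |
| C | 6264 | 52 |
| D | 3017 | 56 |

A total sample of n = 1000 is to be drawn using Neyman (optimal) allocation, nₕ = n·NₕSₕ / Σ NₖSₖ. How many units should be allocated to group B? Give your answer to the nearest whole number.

166

Σ NₕSₕ = 7597·63 + 2723·71 + 6264·52 + 3017·56 = 1166624.
Share for B: 193333/1166624 = 0.16572.
n_B = 1000 × 0.16572 = 165.720... → 166.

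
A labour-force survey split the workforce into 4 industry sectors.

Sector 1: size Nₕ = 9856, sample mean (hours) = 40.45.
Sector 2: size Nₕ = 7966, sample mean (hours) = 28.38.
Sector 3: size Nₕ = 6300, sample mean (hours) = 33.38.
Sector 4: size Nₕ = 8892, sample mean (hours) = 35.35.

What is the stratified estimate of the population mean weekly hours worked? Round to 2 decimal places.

x̄_st = (Σ Nₕx̄ₕ) / (Σ Nₕ) = (9856·40.45 + 7966·28.38 + 6300·33.38 + 8892·35.35) / 33014
= 1149376.48 / 33014 = 34.8148... → 34.81.

34.81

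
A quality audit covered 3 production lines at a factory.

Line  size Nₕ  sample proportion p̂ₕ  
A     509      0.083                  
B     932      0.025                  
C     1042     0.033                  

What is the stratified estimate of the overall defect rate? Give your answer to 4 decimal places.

N = 509 + 932 + 1042 = 2483.
Overall proportion = Σ (Nₕ/N)·p̂ₕ.
Σ Nₕp̂ₕ = 42.247 + 23.3 + 34.386 = 99.933.
99.933 / 2483 = 0.040247... → 0.0402.

0.0402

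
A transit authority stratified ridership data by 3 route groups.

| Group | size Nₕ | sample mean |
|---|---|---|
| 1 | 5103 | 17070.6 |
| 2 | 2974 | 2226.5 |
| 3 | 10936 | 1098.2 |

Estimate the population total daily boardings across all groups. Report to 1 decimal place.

105742798.0

1: 5103·17070.6 = 87111271.8
2: 2974·2226.5 = 6621611
3: 10936·1098.2 = 12009915.2
τ̂ = Σ Nₕx̄ₕ = 105742798.0.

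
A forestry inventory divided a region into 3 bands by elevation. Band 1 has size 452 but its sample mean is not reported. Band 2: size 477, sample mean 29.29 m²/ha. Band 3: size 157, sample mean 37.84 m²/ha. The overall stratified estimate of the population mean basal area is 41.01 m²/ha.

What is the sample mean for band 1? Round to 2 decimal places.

54.48

Σ Nₕx̄ₕ = N·μ, so 452·x̄_1 = 1086·41.01 − (477·29.29 + 157·37.84).
= 44536.86 − 19912.21 = 24624.65.
x̄_1 = 24624.65 / 452 = 54.4793... → 54.48.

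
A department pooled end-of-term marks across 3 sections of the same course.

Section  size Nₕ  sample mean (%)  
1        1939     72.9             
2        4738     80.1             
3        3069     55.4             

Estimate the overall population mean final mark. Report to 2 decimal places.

N = 1939 + 4738 + 3069 = 9746.
Overall mean = Σ (Nₕ/N)·x̄ₕ — weight by population share, not a simple average.
Σ Nₕx̄ₕ = 1939·72.9 + 4738·80.1 + 3069·55.4 = 141353.1 + 379513.8 + 170022.6 = 690889.5.
Divide by N: 690889.5 / 9746 = 70.8895... → 70.89.

70.89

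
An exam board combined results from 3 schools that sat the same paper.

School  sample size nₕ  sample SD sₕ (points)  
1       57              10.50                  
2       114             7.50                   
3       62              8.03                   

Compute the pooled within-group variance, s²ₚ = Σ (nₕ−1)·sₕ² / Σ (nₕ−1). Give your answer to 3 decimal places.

71.581

Degrees of freedom: 56 + 113 + 61 = 230.
Σ(nₕ−1)sₕ² = 56·110.25 + 113·56.25 + 61·64.4809 = 16463.5849.
s²ₚ = 16463.5849 / 230 = 71.58080... → 71.581.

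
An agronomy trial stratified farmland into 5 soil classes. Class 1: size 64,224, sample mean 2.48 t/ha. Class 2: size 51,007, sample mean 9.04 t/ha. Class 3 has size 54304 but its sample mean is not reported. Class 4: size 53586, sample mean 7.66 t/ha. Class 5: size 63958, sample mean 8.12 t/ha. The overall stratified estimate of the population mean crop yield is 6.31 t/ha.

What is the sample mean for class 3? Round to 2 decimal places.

N = 64224 + 51007 + 54304 + 53586 + 63958 = 287079.
Overall total = μ·N = 6.31·287079 = 1811468.49.
Subtract the known strata: 64224·2.48 + 51007·9.04 + 53586·7.66 + 63958·8.12 = 1550186.52.
Remaining total for class 3: 1811468.49 − 1550186.52 = 261281.97.
Divide by its size: 261281.97 / 54304 = 4.8115... → 4.81.

4.81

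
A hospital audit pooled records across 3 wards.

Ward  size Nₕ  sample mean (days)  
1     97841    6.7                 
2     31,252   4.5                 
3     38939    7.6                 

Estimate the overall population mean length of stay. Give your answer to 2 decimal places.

x̄_st = (Σ Nₕx̄ₕ) / (Σ Nₕ) = (97841·6.7 + 31252·4.5 + 38939·7.6) / 168032
= 1092105.1 / 168032 = 6.4994... → 6.50.

6.50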